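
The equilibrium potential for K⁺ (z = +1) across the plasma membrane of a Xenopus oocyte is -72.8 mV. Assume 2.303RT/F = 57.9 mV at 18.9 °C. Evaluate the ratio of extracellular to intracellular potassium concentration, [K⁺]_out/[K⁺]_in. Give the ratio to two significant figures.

0.055

log₁₀([out]/[in]) = E·z/(57.9) = -72.8 × 1 / 57.9 = -1.2573
[out]/[in] = 10^(-1.2573) = 0.05529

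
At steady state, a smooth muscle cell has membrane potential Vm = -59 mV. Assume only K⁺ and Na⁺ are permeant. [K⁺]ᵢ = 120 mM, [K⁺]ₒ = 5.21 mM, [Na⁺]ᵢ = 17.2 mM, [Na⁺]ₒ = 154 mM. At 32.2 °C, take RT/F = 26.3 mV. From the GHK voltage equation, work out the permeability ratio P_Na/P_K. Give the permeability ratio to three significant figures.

Let α = P_Na/P_K. GHK: Vm = 26.3·ln[(Kₒ + α·Naₒ)/(Kᵢ + α·Naᵢ)].
e^(Vm/26.3) = e^(-59.0/26.3) = 0.1061
So 0.1061·(Kᵢ + α·Naᵢ) = Kₒ + α·Naₒ → α = (0.1061·120.0 − 5.21) / (154.0 − 0.1061·17.2)
α = (12.73 − 5.21) / (154.0 − 1.825) = 7.522/152.2 = 0.04943

0.0494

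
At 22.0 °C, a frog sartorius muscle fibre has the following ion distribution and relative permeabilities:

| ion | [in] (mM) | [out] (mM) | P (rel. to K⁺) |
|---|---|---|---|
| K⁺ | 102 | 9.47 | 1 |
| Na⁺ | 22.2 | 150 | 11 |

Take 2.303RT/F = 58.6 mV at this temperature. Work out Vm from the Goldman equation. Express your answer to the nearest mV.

Vm = 58.6 · log₁₀[(Σ P·[cation]ₒ + Σ P·[anion]ᵢ) / (Σ P·[cation]ᵢ + Σ P·[anion]ₒ)]
Numerator = 1×9.47 + 11×150 = 1659
Denominator = 1×102 + 11×22.2 = 346.2
Vm = 58.6 · log₁₀(4.7934) = 58.6 × (0.6806) = 39.89 mV

40 mV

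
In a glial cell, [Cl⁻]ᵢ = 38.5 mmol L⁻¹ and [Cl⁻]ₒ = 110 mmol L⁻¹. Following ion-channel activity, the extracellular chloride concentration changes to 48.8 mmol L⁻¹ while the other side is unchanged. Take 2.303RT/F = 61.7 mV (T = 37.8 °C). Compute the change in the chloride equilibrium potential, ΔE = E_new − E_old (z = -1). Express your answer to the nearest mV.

22 mV

E_old = (61.7/-1)·log₁₀(110/38.5) = -28.13 mV
E_new = (61.7/-1)·log₁₀(48.8/38.5) = -6.35 mV
ΔE = -6.35 − (-28.13) = 21.78 mV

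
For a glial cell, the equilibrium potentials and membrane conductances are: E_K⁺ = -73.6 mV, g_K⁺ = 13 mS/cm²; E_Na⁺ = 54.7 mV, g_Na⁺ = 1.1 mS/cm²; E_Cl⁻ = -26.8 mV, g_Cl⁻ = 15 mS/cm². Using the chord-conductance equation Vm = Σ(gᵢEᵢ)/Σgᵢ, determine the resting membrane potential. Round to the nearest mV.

Σ gᵢEᵢ = 13·(-73.6) + 1.1·(54.7) + 15·(-26.8) = -1298.63
Σ gᵢ = 13 + 1.1 + 15 = 29.1
Vm = -1298.63 / 29.1 = -44.63 mV

-45 mV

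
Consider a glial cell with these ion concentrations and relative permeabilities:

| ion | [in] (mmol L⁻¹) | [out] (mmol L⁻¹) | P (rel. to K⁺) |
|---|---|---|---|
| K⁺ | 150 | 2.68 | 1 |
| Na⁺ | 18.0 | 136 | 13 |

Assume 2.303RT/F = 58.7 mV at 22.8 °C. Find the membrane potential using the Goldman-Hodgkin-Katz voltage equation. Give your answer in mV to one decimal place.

Vm = 58.7 · log₁₀[(Σ P·[cation]ₒ + Σ P·[anion]ᵢ) / (Σ P·[cation]ᵢ + Σ P·[anion]ₒ)]
Numerator = 1×2.68 + 13×136 = 1771
Denominator = 1×150 + 13×18.0 = 384
Vm = 58.7 · log₁₀(4.6111) = 58.7 × (0.6638) = 38.97 mV

39.0 mV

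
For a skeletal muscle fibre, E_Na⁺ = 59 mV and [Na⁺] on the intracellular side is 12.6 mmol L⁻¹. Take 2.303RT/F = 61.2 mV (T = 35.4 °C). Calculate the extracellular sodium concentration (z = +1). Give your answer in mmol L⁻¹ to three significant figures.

116 mmol L⁻¹

Nernst: E = (61.2/1) · log₁₀([out]/[in]), so log₁₀([out]/[in]) = 59.0 × 1 / 61.2 = 0.9641.
[out]/[in] = 10^(0.9641) = 9.206.
[out] = 9.206 × 12.6 = 116 mmol L⁻¹.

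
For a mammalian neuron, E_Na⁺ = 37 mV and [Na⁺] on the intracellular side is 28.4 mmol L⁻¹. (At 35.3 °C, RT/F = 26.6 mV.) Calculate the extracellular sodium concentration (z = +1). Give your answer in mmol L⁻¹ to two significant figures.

110 mmol L⁻¹

Nernst: E = (26.6/1) · ln([out]/[in]), so ln([out]/[in]) = 37.0 × 1 / 26.6 = 1.3910.
[out]/[in] = e^(1.3910) = 4.019.
[out] = 4.019 × 28.4 = 114.1 mmol L⁻¹.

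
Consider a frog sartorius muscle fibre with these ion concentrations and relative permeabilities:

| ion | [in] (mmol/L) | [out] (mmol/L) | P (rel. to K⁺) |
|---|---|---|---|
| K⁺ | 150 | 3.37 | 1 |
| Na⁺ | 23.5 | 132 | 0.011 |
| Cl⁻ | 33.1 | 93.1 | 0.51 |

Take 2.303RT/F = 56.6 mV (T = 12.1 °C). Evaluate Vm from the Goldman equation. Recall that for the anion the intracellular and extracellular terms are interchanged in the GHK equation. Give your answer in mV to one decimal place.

-54.3 mV

Vm = 56.6 · log₁₀[(Σ P·[cation]ₒ + Σ P·[anion]ᵢ) / (Σ P·[cation]ᵢ + Σ P·[anion]ₒ)]
Numerator = 1×3.37 + 0.011×132 + 0.51×33.1 = 21.7
Denominator = 1×150 + 0.011×23.5 + 0.51×93.1 = 197.7
Vm = 56.6 · log₁₀(0.10976) = 56.6 × (-0.9596) = -54.31 mV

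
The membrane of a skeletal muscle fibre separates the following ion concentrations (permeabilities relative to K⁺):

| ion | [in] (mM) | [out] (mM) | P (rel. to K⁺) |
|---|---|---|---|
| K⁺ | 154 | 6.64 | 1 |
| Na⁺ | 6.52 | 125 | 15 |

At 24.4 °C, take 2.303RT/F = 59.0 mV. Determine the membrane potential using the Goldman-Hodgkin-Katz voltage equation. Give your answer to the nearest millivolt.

52 mV

Vm = 59.0 · log₁₀[(Σ P·[cation]ₒ + Σ P·[anion]ᵢ) / (Σ P·[cation]ᵢ + Σ P·[anion]ₒ)]
Numerator = 1×6.64 + 15×125 = 1882
Denominator = 1×154 + 15×6.52 = 251.8
Vm = 59.0 · log₁₀(7.4728) = 59.0 × (0.8735) = 51.54 mV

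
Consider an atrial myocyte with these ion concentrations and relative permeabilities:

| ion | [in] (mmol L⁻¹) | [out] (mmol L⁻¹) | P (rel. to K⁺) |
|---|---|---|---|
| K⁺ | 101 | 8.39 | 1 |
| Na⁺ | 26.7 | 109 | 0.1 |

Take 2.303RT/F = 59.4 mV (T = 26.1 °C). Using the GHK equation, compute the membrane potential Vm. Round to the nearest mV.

-43 mV

Vm = 59.4 · log₁₀[(Σ P·[cation]ₒ + Σ P·[anion]ᵢ) / (Σ P·[cation]ᵢ + Σ P·[anion]ₒ)]
Numerator = 1×8.39 + 0.1×109 = 19.29
Denominator = 1×101 + 0.1×26.7 = 103.7
Vm = 59.4 · log₁₀(0.18607) = 59.4 × (-0.7303) = -43.38 mV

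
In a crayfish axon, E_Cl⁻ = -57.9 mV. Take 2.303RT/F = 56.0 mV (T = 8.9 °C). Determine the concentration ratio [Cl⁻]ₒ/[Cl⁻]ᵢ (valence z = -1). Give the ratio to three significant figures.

10.8

log₁₀([out]/[in]) = E·z/(56.0) = -57.9 × -1 / 56.0 = 1.0339
[out]/[in] = 10^(1.0339) = 10.81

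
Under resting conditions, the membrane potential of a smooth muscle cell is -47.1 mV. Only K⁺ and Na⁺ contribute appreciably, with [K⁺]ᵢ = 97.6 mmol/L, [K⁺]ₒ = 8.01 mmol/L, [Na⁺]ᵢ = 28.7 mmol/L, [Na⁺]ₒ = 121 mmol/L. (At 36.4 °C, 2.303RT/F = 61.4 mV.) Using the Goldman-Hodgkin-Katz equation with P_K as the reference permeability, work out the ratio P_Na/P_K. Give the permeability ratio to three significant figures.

0.0747

Let α = P_Na/P_K. GHK: Vm = 61.4·log₁₀[(Kₒ + α·Naₒ)/(Kᵢ + α·Naᵢ)].
10^(Vm/61.4) = 10^(-47.1/61.4) = 0.17096
So 0.17096·(Kᵢ + α·Naᵢ) = Kₒ + α·Naₒ → α = (0.17096·97.6 − 8.01) / (121.0 − 0.17096·28.7)
α = (16.69 − 8.01) / (121.0 − 4.907) = 8.676/116.1 = 0.07473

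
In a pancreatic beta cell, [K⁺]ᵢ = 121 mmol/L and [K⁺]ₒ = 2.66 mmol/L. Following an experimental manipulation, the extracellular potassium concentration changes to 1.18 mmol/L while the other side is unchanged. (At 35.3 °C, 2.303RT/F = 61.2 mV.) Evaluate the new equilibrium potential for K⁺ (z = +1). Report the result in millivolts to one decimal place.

-123.1 mV

After the shift: [K⁺]_out = 1.18, [K⁺]_in = 121 mmol/L.
E_new = (61.2/1)·log₁₀(1.18/121) = 61.20 · (-2.0109) = -123.07 mV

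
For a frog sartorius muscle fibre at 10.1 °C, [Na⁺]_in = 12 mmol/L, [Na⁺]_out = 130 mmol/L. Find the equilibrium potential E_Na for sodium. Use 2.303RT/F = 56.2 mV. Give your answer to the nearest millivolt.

E = (56.2/z) · log₁₀([Na⁺]_out/[Na⁺]_in) with z = +1.
= (56.2/1) · log₁₀(130/12) = 56.20 · log₁₀(10.83)
= 56.20 · (1.0348) = 58.15 mV

58 mV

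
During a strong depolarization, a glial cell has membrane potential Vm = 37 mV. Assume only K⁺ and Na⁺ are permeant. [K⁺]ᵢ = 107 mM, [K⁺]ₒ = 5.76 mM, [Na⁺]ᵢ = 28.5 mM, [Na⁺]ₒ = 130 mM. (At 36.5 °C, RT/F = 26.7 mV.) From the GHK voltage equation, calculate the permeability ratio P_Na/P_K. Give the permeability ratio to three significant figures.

Let α = P_Na/P_K. GHK: Vm = 26.7·ln[(Kₒ + α·Naₒ)/(Kᵢ + α·Naᵢ)].
e^(Vm/26.7) = e^(37.0/26.7) = 3.9979
So 3.9979·(Kᵢ + α·Naᵢ) = Kₒ + α·Naₒ → α = (3.9979·107.0 − 5.76) / (130.0 − 3.9979·28.5)
α = (427.8 − 5.76) / (130.0 − 113.9) = 422/16.06 = 26.28

26.3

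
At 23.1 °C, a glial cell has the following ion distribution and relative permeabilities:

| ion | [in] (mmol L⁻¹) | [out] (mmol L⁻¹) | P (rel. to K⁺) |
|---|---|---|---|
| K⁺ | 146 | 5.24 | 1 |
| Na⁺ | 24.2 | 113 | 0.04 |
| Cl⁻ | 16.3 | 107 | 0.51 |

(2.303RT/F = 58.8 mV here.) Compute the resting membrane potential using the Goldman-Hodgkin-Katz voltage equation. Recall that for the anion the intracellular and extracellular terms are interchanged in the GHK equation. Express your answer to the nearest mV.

Vm = 58.8 · log₁₀[(Σ P·[cation]ₒ + Σ P·[anion]ᵢ) / (Σ P·[cation]ᵢ + Σ P·[anion]ₒ)]
Numerator = 1×5.24 + 0.04×113 + 0.51×16.3 = 18.07
Denominator = 1×146 + 0.04×24.2 + 0.51×107 = 201.5
Vm = 58.8 · log₁₀(0.089675) = 58.8 × (-1.0473) = -61.58 mV

-62 mV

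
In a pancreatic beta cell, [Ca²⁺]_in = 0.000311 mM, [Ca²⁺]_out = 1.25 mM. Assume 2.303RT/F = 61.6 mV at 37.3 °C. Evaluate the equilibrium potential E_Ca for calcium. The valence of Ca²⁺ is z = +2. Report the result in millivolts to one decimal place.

111.0 mV

E = (61.6/z) · log₁₀([Ca²⁺]_out/[Ca²⁺]_in) with z = +2.
= (61.6/2) · log₁₀(1.25/0.000311) = 30.80 · log₁₀(4019)
= 30.80 · (3.6041) = 111.01 mV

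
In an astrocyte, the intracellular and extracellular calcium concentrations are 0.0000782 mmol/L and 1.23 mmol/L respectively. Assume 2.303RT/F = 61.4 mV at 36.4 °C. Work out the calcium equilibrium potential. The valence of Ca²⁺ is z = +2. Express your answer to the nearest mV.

129 mV

E = (61.4/z) · log₁₀([Ca²⁺]_out/[Ca²⁺]_in) with z = +2.
= (61.4/2) · log₁₀(1.23/0.0000782) = 30.70 · log₁₀(1.573e+04)
= 30.70 · (4.1967) = 128.84 mV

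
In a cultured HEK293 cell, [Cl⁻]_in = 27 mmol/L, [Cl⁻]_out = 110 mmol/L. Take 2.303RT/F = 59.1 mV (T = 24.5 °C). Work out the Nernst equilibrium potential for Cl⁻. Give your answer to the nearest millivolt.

E = (59.1/z) · log₁₀([Cl⁻]_out/[Cl⁻]_in) with z = -1.
For an anion, dividing by z = -1 reverses the sign.
= (59.1/-1) · log₁₀(110/27) = -59.10 · log₁₀(4.074)
= -59.10 · (0.6100) = -36.05 mV

-36 mV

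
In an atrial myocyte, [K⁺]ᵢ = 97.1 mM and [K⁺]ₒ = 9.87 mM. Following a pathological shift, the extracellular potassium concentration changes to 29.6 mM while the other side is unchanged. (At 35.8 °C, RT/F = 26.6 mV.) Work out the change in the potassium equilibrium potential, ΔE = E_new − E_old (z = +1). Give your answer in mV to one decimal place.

29.2 mV

E_old = (26.6/1)·ln(9.87/97.1) = -60.81 mV
E_new = (26.6/1)·ln(29.6/97.1) = -31.60 mV
ΔE = -31.60 − (-60.81) = 29.21 mV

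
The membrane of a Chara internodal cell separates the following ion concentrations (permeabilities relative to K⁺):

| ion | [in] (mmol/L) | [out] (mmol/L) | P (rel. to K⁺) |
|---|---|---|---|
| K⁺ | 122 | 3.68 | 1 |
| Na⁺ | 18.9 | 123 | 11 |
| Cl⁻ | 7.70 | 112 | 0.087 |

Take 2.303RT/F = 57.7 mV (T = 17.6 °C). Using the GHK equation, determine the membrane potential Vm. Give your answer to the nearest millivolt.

35 mV

Vm = 57.7 · log₁₀[(Σ P·[cation]ₒ + Σ P·[anion]ᵢ) / (Σ P·[cation]ᵢ + Σ P·[anion]ₒ)]
Numerator = 1×3.68 + 11×123 + 0.087×7.70 = 1357
Denominator = 1×122 + 11×18.9 + 0.087×112 = 339.6
Vm = 57.7 · log₁₀(3.9964) = 57.7 × (0.6017) = 34.72 mV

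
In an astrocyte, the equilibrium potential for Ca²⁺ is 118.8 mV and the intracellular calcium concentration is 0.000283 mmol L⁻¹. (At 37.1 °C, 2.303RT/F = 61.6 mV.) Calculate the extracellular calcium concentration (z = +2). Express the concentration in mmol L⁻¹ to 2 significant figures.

2.0 mmol L⁻¹

Nernst: E = (61.6/2) · log₁₀([out]/[in]), so log₁₀([out]/[in]) = 118.8 × 2 / 61.6 = 3.8571.
[out]/[in] = 10^(3.8571) = 7197.
[out] = 7197 × 0.000283 = 2.037 mmol L⁻¹.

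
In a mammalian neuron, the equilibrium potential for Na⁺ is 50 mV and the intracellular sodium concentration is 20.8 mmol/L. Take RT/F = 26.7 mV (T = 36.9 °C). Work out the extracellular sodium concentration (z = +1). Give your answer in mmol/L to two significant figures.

Nernst: E = (26.7/1) · ln([out]/[in]), so ln([out]/[in]) = 50.0 × 1 / 26.7 = 1.8727.
[out]/[in] = e^(1.8727) = 6.506.
[out] = 6.506 × 20.8 = 135.3 mmol/L.

140 mmol/L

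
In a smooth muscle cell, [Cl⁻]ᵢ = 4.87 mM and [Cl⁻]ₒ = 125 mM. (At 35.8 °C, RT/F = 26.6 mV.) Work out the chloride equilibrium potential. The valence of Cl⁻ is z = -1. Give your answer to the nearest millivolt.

-86 mV

E = (26.6/z) · ln([Cl⁻]_out/[Cl⁻]_in) with z = -1.
For an anion, dividing by z = -1 reverses the sign.
= (26.6/-1) · ln(125/4.87) = -26.60 · ln(25.67)
= -26.60 · (3.2452) = -86.32 mV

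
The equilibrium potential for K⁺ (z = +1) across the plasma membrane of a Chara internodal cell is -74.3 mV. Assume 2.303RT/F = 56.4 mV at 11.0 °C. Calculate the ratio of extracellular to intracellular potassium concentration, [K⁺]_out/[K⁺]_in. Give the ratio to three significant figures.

0.0482

log₁₀([out]/[in]) = E·z/(56.4) = -74.3 × 1 / 56.4 = -1.3174
[out]/[in] = 10^(-1.3174) = 0.04815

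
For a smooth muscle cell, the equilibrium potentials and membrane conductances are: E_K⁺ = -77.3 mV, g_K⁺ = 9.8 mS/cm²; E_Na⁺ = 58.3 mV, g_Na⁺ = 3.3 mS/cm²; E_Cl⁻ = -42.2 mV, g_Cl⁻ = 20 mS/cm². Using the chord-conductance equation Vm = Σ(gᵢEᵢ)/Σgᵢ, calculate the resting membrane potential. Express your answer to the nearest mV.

-43 mV

Σ gᵢEᵢ = 9.8·(-77.3) + 3.3·(58.3) + 20·(-42.2) = -1409.15
Σ gᵢ = 9.8 + 3.3 + 20 = 33.1
Vm = -1409.15 / 33.1 = -42.57 mV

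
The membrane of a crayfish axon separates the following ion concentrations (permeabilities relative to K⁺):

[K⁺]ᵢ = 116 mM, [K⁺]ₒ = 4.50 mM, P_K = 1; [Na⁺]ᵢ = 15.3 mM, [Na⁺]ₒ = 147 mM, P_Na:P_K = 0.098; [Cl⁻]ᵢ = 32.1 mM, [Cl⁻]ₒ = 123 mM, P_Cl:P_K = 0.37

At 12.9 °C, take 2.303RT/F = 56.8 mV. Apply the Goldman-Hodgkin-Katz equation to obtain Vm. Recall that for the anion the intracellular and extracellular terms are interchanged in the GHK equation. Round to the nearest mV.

-41 mV

Vm = 56.8 · log₁₀[(Σ P·[cation]ₒ + Σ P·[anion]ᵢ) / (Σ P·[cation]ᵢ + Σ P·[anion]ₒ)]
Numerator = 1×4.50 + 0.098×147 + 0.37×32.1 = 30.78
Denominator = 1×116 + 0.098×15.3 + 0.37×123 = 163
Vm = 56.8 · log₁₀(0.18884) = 56.8 × (-0.7239) = -41.12 mV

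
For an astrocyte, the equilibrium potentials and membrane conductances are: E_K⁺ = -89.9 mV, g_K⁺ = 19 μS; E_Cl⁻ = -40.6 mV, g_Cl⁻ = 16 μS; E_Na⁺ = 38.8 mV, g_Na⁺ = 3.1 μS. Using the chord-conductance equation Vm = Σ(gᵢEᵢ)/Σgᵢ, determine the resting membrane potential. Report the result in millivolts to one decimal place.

-58.7 mV

Σ gᵢEᵢ = 19·(-89.9) + 16·(-40.6) + 3.1·(38.8) = -2237.42
Σ gᵢ = 19 + 16 + 3.1 = 38.1
Vm = -2237.42 / 38.1 = -58.72 mV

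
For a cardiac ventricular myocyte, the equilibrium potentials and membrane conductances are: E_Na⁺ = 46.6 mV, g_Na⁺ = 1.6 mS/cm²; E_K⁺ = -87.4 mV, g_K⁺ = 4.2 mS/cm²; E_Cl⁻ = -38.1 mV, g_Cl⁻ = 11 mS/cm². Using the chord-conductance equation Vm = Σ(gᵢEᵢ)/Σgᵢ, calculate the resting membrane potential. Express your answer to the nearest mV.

-42 mV

Σ gᵢEᵢ = 1.6·(46.6) + 4.2·(-87.4) + 11·(-38.1) = -711.62
Σ gᵢ = 1.6 + 4.2 + 11 = 16.8
Vm = -711.62 / 16.8 = -42.36 mV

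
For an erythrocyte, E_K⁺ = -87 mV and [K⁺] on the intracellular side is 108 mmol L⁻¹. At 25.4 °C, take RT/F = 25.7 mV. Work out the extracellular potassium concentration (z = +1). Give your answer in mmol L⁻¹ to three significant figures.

3.66 mmol L⁻¹

Nernst: E = (25.7/1) · ln([out]/[in]), so ln([out]/[in]) = -87.0 × 1 / 25.7 = -3.3852.
[out]/[in] = e^(-3.3852) = 0.03387.
[out] = 0.03387 × 108 = 3.658 mmol L⁻¹.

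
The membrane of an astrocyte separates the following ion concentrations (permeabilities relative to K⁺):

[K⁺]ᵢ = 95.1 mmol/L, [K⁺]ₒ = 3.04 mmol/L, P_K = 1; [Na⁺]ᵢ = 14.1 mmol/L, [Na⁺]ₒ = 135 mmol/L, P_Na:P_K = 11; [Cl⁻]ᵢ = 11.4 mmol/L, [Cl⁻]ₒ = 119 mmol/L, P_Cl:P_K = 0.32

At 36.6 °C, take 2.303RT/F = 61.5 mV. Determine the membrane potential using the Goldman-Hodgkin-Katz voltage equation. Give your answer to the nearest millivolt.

44 mV

Vm = 61.5 · log₁₀[(Σ P·[cation]ₒ + Σ P·[anion]ᵢ) / (Σ P·[cation]ᵢ + Σ P·[anion]ₒ)]
Numerator = 1×3.04 + 11×135 + 0.32×11.4 = 1492
Denominator = 1×95.1 + 11×14.1 + 0.32×119 = 288.3
Vm = 61.5 · log₁₀(5.1744) = 61.5 × (0.7139) = 43.90 mV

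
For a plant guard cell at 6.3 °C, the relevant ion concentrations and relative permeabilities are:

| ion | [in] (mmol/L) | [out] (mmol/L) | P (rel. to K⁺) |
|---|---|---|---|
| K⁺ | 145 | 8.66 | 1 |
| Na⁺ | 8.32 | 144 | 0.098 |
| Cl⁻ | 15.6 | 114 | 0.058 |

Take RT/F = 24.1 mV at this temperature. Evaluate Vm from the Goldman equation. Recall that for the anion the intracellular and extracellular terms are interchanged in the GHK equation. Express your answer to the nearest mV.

-45 mV

Vm = 24.1 · ln[(Σ P·[cation]ₒ + Σ P·[anion]ᵢ) / (Σ P·[cation]ᵢ + Σ P·[anion]ₒ)]
Numerator = 1×8.66 + 0.098×144 + 0.058×15.6 = 23.68
Denominator = 1×145 + 0.098×8.32 + 0.058×114 = 152.4
Vm = 24.1 · ln(0.15533) = 24.1 × (-1.8622) = -44.88 mV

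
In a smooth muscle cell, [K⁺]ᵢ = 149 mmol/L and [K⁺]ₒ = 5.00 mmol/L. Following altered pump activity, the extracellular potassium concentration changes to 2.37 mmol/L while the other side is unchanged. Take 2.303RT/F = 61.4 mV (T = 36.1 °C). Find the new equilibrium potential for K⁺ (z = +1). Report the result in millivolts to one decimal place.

-110.4 mV

After the shift: [K⁺]_out = 2.37, [K⁺]_in = 149 mmol/L.
E_new = (61.4/1)·log₁₀(2.37/149) = 61.40 · (-1.7984) = -110.42 mV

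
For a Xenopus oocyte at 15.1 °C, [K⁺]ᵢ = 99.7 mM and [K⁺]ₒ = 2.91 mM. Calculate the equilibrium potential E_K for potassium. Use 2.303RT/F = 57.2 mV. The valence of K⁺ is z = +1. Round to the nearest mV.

E = (57.2/z) · log₁₀([K⁺]_out/[K⁺]_in) with z = +1.
= (57.2/1) · log₁₀(2.91/99.7) = 57.20 · log₁₀(0.02919)
= 57.20 · (-1.5348) = -87.79 mV

-88 mV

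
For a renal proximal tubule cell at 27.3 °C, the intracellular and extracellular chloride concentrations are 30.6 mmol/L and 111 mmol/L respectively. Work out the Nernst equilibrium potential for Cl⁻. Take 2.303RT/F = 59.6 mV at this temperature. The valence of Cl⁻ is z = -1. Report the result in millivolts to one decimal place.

E = (59.6/z) · log₁₀([Cl⁻]_out/[Cl⁻]_in) with z = -1.
For an anion, dividing by z = -1 reverses the sign.
= (59.6/-1) · log₁₀(111/30.6) = -59.60 · log₁₀(3.627)
= -59.60 · (0.5596) = -33.35 mV

-33.4 mV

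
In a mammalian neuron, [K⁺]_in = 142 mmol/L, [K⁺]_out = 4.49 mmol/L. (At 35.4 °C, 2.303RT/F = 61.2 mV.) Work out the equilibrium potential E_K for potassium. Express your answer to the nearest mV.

E = (61.2/z) · log₁₀([K⁺]_out/[K⁺]_in) with z = +1.
= (61.2/1) · log₁₀(4.49/142) = 61.20 · log₁₀(0.03162)
= 61.20 · (-1.5000) = -91.80 mV

-92 mV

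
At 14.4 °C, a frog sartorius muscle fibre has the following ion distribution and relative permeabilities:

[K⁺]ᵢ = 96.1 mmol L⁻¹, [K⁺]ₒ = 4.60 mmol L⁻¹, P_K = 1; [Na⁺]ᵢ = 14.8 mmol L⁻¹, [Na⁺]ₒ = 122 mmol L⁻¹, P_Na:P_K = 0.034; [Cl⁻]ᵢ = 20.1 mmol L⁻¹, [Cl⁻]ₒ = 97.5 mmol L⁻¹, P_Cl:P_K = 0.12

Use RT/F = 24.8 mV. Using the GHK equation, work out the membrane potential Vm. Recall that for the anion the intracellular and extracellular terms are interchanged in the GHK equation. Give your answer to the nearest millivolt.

Vm = 24.8 · ln[(Σ P·[cation]ₒ + Σ P·[anion]ᵢ) / (Σ P·[cation]ᵢ + Σ P·[anion]ₒ)]
Numerator = 1×4.60 + 0.034×122 + 0.12×20.1 = 11.16
Denominator = 1×96.1 + 0.034×14.8 + 0.12×97.5 = 108.3
Vm = 24.8 · ln(0.10304) = 24.8 × (-2.2726) = -56.36 mV

-56 mV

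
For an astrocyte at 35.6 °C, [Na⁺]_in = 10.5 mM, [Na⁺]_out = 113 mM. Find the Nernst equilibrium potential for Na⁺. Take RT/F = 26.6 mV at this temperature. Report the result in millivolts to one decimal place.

63.2 mV

E = (26.6/z) · ln([Na⁺]_out/[Na⁺]_in) with z = +1.
= (26.6/1) · ln(113/10.5) = 26.60 · ln(10.76)
= 26.60 · (2.3760) = 63.20 mV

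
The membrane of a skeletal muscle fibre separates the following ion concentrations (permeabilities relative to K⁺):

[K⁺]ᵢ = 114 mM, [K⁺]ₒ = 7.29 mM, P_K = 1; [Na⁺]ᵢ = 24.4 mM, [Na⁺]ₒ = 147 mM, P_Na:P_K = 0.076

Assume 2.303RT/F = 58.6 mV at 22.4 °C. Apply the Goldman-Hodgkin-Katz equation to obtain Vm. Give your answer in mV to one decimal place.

-46.7 mV

Vm = 58.6 · log₁₀[(Σ P·[cation]ₒ + Σ P·[anion]ᵢ) / (Σ P·[cation]ᵢ + Σ P·[anion]ₒ)]
Numerator = 1×7.29 + 0.076×147 = 18.46
Denominator = 1×114 + 0.076×24.4 = 115.9
Vm = 58.6 · log₁₀(0.15936) = 58.6 × (-0.7976) = -46.74 mV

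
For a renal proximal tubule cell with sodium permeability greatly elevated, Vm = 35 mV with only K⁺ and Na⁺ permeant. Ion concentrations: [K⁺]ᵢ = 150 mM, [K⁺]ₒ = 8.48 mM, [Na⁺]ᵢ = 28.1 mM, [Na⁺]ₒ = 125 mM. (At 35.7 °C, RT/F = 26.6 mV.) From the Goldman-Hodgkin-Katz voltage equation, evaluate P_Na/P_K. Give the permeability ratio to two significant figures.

Let α = P_Na/P_K. GHK: Vm = 26.6·ln[(Kₒ + α·Naₒ)/(Kᵢ + α·Naᵢ)].
e^(Vm/26.6) = e^(35.0/26.6) = 3.7277
So 3.7277·(Kᵢ + α·Naᵢ) = Kₒ + α·Naₒ → α = (3.7277·150.0 − 8.48) / (125.0 − 3.7277·28.1)
α = (559.2 − 8.48) / (125.0 − 104.7) = 550.7/20.25 = 27.19

27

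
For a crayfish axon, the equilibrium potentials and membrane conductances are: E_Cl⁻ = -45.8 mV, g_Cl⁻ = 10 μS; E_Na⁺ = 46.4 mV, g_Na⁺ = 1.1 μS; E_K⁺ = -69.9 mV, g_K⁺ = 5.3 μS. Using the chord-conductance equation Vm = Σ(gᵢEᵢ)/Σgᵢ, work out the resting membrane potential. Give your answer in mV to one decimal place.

Σ gᵢEᵢ = 10·(-45.8) + 1.1·(46.4) + 5.3·(-69.9) = -777.43
Σ gᵢ = 10 + 1.1 + 5.3 = 16.4
Vm = -777.43 / 16.4 = -47.40 mV

-47.4 mV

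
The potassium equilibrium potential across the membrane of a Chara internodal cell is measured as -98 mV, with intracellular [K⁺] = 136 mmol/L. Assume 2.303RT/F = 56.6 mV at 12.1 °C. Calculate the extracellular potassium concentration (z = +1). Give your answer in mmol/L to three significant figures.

Nernst: E = (56.6/1) · log₁₀([out]/[in]), so log₁₀([out]/[in]) = -98.0 × 1 / 56.6 = -1.7314.
[out]/[in] = 10^(-1.7314) = 0.01856.
[out] = 0.01856 × 136 = 2.524 mmol/L.

2.52 mmol/L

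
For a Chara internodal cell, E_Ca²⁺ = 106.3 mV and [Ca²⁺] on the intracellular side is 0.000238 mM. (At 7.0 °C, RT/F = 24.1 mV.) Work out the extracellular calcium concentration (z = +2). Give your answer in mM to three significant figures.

1.61 mM

Nernst: E = (24.1/2) · ln([out]/[in]), so ln([out]/[in]) = 106.3 × 2 / 24.1 = 8.8216.
[out]/[in] = e^(8.8216) = 6779.
[out] = 6779 × 0.000238 = 1.613 mM.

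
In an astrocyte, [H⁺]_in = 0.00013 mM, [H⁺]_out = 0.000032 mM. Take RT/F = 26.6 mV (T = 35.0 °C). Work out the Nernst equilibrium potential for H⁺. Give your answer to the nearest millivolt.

-37 mV

E = (26.6/z) · ln([H⁺]_out/[H⁺]_in) with z = +1.
= (26.6/1) · ln(0.000032/0.00013) = 26.60 · ln(0.2462)
= 26.60 · (-1.4018) = -37.29 mV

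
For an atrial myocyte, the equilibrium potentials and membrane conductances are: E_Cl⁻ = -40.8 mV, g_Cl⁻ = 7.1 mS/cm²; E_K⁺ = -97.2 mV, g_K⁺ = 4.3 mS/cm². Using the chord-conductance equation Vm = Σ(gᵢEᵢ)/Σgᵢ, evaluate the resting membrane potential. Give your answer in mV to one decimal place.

-62.1 mV

Σ gᵢEᵢ = 7.1·(-40.8) + 4.3·(-97.2) = -707.64
Σ gᵢ = 7.1 + 4.3 = 11.4
Vm = -707.64 / 11.4 = -62.07 mV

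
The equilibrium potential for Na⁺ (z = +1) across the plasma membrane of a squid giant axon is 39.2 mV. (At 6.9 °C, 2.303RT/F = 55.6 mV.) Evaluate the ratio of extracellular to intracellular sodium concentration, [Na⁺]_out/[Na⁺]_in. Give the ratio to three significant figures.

log₁₀([out]/[in]) = E·z/(55.6) = 39.2 × 1 / 55.6 = 0.7050
[out]/[in] = 10^(0.7050) = 5.07

5.07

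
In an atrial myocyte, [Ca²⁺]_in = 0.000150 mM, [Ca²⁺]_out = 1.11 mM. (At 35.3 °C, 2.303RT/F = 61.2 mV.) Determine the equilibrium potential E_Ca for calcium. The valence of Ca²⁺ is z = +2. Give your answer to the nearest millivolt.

E = (61.2/z) · log₁₀([Ca²⁺]_out/[Ca²⁺]_in) with z = +2.
= (61.2/2) · log₁₀(1.11/0.000150) = 30.60 · log₁₀(7400)
= 30.60 · (3.8692) = 118.40 mV

118 mV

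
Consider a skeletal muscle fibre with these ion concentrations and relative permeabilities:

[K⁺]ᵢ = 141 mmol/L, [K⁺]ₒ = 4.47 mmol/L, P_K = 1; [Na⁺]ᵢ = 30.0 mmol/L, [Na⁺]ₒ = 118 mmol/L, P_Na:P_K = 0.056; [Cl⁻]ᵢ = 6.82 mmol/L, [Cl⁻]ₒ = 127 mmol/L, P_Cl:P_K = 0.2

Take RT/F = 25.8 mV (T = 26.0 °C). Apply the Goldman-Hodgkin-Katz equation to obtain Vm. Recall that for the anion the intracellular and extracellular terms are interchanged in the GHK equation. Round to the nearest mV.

-67 mV

Vm = 25.8 · ln[(Σ P·[cation]ₒ + Σ P·[anion]ᵢ) / (Σ P·[cation]ᵢ + Σ P·[anion]ₒ)]
Numerator = 1×4.47 + 0.056×118 + 0.2×6.82 = 12.44
Denominator = 1×141 + 0.056×30.0 + 0.2×127 = 168.1
Vm = 25.8 · ln(0.074024) = 25.8 × (-2.6034) = -67.17 mV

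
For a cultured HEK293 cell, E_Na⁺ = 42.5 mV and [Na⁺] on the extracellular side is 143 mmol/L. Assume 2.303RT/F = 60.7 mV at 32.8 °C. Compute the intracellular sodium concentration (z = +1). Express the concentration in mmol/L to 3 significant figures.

28.5 mmol/L

Nernst: E = (60.7/1) · log₁₀([out]/[in]), so log₁₀([out]/[in]) = 42.5 × 1 / 60.7 = 0.7002.
[out]/[in] = 10^(0.7002) = 5.014.
[in] = 143 / 5.014 = 28.52 mmol/L.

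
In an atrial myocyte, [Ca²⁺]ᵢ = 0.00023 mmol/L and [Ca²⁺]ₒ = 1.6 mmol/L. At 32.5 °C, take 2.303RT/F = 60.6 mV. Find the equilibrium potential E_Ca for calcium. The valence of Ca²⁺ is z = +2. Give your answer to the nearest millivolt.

116 mV

E = (60.6/z) · log₁₀([Ca²⁺]_out/[Ca²⁺]_in) with z = +2.
= (60.6/2) · log₁₀(1.6/0.00023) = 30.30 · log₁₀(6957)
= 30.30 · (3.8424) = 116.42 mV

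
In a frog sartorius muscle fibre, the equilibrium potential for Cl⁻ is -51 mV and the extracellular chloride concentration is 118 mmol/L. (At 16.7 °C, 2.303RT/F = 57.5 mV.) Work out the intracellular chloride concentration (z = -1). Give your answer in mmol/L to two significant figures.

15 mmol/L

Nernst: E = (57.5/-1) · log₁₀([out]/[in]), so log₁₀([out]/[in]) = -51.0 × -1 / 57.5 = 0.8870.
[out]/[in] = 10^(0.8870) = 7.708.
[in] = 118 / 7.708 = 15.31 mmol/L.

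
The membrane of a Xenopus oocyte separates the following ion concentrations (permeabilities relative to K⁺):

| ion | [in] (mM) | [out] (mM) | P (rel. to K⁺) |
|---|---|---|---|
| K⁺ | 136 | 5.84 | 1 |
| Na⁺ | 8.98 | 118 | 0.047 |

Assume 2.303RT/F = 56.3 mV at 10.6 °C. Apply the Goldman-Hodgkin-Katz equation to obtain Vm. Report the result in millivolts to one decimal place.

-60.7 mV

Vm = 56.3 · log₁₀[(Σ P·[cation]ₒ + Σ P·[anion]ᵢ) / (Σ P·[cation]ᵢ + Σ P·[anion]ₒ)]
Numerator = 1×5.84 + 0.047×118 = 11.39
Denominator = 1×136 + 0.047×8.98 = 136.4
Vm = 56.3 · log₁₀(0.083462) = 56.3 × (-1.0785) = -60.72 mV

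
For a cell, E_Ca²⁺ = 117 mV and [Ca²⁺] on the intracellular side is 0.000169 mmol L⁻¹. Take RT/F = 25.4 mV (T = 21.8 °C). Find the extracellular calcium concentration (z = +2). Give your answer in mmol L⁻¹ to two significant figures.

1.7 mmol L⁻¹

Nernst: E = (25.4/2) · ln([out]/[in]), so ln([out]/[in]) = 117.0 × 2 / 25.4 = 9.2126.
[out]/[in] = e^(9.2126) = 1.002e+04.
[out] = 1.002e+04 × 0.000169 = 1.694 mmol L⁻¹.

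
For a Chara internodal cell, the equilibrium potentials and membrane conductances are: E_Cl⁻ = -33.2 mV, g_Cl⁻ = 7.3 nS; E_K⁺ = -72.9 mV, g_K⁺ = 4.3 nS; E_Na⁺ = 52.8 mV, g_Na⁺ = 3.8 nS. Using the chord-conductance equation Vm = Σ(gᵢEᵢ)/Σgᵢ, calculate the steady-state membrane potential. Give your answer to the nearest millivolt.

Σ gᵢEᵢ = 7.3·(-33.2) + 4.3·(-72.9) + 3.8·(52.8) = -355.19
Σ gᵢ = 7.3 + 4.3 + 3.8 = 15.4
Vm = -355.19 / 15.4 = -23.06 mV

-23 mV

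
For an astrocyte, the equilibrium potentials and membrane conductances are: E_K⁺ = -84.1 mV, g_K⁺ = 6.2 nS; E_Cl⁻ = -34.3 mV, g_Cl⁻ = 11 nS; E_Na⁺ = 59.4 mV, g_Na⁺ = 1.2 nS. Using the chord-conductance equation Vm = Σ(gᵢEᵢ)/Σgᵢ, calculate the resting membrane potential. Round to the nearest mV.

Σ gᵢEᵢ = 6.2·(-84.1) + 11·(-34.3) + 1.2·(59.4) = -827.44
Σ gᵢ = 6.2 + 11 + 1.2 = 18.4
Vm = -827.44 / 18.4 = -44.97 mV

-45 mV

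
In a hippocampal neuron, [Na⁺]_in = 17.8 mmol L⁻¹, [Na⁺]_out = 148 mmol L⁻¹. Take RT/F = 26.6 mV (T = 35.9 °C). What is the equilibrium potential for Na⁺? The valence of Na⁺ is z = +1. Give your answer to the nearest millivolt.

56 mV

E = (26.6/z) · ln([Na⁺]_out/[Na⁺]_in) with z = +1.
= (26.6/1) · ln(148/17.8) = 26.60 · ln(8.315)
= 26.60 · (2.1180) = 56.34 mV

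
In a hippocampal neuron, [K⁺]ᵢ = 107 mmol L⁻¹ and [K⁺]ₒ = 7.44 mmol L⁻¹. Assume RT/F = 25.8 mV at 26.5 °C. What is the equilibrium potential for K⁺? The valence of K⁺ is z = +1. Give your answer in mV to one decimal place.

-68.8 mV

E = (25.8/z) · ln([K⁺]_out/[K⁺]_in) with z = +1.
= (25.8/1) · ln(7.44/107) = 25.80 · ln(0.06953)
= 25.80 · (-2.6660) = -68.78 mV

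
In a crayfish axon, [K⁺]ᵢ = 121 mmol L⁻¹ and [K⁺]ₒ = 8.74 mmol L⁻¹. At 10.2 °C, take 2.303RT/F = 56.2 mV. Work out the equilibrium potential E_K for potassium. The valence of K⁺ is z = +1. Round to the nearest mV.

E = (56.2/z) · log₁₀([K⁺]_out/[K⁺]_in) with z = +1.
= (56.2/1) · log₁₀(8.74/121) = 56.20 · log₁₀(0.07223)
= 56.20 · (-1.1413) = -64.14 mV

-64 mV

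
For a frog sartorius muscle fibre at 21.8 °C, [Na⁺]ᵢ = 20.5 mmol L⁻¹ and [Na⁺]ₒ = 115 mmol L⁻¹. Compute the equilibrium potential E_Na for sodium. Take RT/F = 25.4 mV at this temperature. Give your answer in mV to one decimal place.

43.8 mV

E = (25.4/z) · ln([Na⁺]_out/[Na⁺]_in) with z = +1.
= (25.4/1) · ln(115/20.5) = 25.40 · ln(5.61)
= 25.40 · (1.7245) = 43.80 mV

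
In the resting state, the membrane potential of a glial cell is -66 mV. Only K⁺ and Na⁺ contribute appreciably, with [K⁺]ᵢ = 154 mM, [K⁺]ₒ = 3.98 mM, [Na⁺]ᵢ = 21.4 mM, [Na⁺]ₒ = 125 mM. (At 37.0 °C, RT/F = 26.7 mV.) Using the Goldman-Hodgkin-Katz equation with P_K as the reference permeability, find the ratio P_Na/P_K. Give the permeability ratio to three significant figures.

0.0732

Let α = P_Na/P_K. GHK: Vm = 26.7·ln[(Kₒ + α·Naₒ)/(Kᵢ + α·Naᵢ)].
e^(Vm/26.7) = e^(-66.0/26.7) = 0.084423
So 0.084423·(Kᵢ + α·Naᵢ) = Kₒ + α·Naₒ → α = (0.084423·154.0 − 3.98) / (125.0 − 0.084423·21.4)
α = (13 − 3.98) / (125.0 − 1.807) = 9.021/123.2 = 0.07323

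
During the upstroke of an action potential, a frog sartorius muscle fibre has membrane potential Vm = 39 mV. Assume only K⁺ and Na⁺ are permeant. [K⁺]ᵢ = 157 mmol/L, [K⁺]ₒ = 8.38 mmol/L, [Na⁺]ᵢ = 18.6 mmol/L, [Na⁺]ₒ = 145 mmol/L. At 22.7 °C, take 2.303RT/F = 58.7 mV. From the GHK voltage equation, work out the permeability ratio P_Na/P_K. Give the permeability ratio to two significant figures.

12

Let α = P_Na/P_K. GHK: Vm = 58.7·log₁₀[(Kₒ + α·Naₒ)/(Kᵢ + α·Naᵢ)].
10^(Vm/58.7) = 10^(39.0/58.7) = 4.6174
So 4.6174·(Kᵢ + α·Naᵢ) = Kₒ + α·Naₒ → α = (4.6174·157.0 − 8.38) / (145.0 − 4.6174·18.6)
α = (724.9 − 8.38) / (145.0 − 85.88) = 716.5/59.12 = 12.12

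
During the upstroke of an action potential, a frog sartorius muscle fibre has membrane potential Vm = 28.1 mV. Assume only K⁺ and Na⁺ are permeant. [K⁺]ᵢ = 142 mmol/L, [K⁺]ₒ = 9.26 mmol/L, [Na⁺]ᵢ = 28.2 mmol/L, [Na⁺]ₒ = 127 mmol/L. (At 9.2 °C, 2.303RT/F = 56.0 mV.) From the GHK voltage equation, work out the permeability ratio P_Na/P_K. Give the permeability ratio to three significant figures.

11.8

Let α = P_Na/P_K. GHK: Vm = 56.0·log₁₀[(Kₒ + α·Naₒ)/(Kᵢ + α·Naᵢ)].
10^(Vm/56.0) = 10^(28.1/56.0) = 3.1753
So 3.1753·(Kᵢ + α·Naᵢ) = Kₒ + α·Naₒ → α = (3.1753·142.0 − 9.26) / (127.0 − 3.1753·28.2)
α = (450.9 − 9.26) / (127.0 − 89.54) = 441.6/37.46 = 11.79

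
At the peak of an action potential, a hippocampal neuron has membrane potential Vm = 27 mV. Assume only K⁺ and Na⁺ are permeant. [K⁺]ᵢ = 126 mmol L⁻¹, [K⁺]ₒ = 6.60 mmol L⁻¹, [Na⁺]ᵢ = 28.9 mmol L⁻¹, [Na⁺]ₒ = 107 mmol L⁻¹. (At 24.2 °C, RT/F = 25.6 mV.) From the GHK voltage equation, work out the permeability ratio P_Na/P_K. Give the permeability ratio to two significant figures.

15

Let α = P_Na/P_K. GHK: Vm = 25.6·ln[(Kₒ + α·Naₒ)/(Kᵢ + α·Naᵢ)].
e^(Vm/25.6) = e^(27.0/25.6) = 2.8711
So 2.8711·(Kᵢ + α·Naᵢ) = Kₒ + α·Naₒ → α = (2.8711·126.0 − 6.6) / (107.0 − 2.8711·28.9)
α = (361.8 − 6.6) / (107.0 − 82.97) = 355.2/24.03 = 14.78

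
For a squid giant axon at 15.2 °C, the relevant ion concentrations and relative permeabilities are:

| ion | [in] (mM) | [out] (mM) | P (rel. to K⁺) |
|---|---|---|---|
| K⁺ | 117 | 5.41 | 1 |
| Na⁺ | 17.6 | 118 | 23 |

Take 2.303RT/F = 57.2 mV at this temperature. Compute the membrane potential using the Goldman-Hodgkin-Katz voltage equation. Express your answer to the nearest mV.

Vm = 57.2 · log₁₀[(Σ P·[cation]ₒ + Σ P·[anion]ᵢ) / (Σ P·[cation]ᵢ + Σ P·[anion]ₒ)]
Numerator = 1×5.41 + 23×118 = 2719
Denominator = 1×117 + 23×17.6 = 521.8
Vm = 57.2 · log₁₀(5.2116) = 57.2 × (0.7170) = 41.01 mV

41 mV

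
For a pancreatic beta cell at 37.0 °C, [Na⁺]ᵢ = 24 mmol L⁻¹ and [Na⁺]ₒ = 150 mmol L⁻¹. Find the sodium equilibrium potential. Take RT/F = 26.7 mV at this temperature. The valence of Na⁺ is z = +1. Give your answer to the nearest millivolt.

E = (26.7/z) · ln([Na⁺]_out/[Na⁺]_in) with z = +1.
= (26.7/1) · ln(150/24) = 26.70 · ln(6.25)
= 26.70 · (1.8326) = 48.93 mV

49 mV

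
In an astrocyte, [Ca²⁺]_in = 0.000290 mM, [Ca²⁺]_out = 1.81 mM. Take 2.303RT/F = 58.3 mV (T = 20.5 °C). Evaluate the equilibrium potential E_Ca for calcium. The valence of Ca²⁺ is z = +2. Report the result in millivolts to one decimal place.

110.6 mV

E = (58.3/z) · log₁₀([Ca²⁺]_out/[Ca²⁺]_in) with z = +2.
= (58.3/2) · log₁₀(1.81/0.000290) = 29.15 · log₁₀(6241)
= 29.15 · (3.7953) = 110.63 mV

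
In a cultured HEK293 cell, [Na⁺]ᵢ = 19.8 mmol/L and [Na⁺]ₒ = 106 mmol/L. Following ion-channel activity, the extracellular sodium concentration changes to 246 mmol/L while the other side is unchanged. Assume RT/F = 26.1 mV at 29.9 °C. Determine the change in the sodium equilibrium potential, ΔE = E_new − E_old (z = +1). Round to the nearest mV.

22 mV

E_old = (26.1/1)·ln(106/19.8) = 43.79 mV
E_new = (26.1/1)·ln(246/19.8) = 65.76 mV
ΔE = 65.76 − (43.79) = 21.97 mV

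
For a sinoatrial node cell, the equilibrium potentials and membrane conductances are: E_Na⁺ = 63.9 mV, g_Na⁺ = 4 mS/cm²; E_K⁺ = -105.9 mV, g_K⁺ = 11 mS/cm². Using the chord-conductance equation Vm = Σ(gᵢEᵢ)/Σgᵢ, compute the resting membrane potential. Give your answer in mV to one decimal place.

-60.6 mV

Σ gᵢEᵢ = 4·(63.9) + 11·(-105.9) = -909.30
Σ gᵢ = 4 + 11 = 15
Vm = -909.30 / 15 = -60.62 mV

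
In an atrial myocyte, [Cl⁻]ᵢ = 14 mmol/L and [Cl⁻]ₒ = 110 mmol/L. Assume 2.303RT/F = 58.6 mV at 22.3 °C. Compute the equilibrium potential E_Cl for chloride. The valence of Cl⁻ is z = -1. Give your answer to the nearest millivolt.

E = (58.6/z) · log₁₀([Cl⁻]_out/[Cl⁻]_in) with z = -1.
For an anion, dividing by z = -1 reverses the sign.
= (58.6/-1) · log₁₀(110/14) = -58.60 · log₁₀(7.857)
= -58.60 · (0.8953) = -52.46 mV

-52 mV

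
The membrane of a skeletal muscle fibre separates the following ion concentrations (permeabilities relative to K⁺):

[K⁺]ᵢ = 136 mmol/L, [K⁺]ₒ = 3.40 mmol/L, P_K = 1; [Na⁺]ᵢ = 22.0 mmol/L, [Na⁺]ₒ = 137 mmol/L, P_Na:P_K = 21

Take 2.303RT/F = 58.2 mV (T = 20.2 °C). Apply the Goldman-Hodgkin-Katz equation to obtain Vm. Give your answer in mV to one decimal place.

Vm = 58.2 · log₁₀[(Σ P·[cation]ₒ + Σ P·[anion]ᵢ) / (Σ P·[cation]ᵢ + Σ P·[anion]ₒ)]
Numerator = 1×3.40 + 21×137 = 2880
Denominator = 1×136 + 21×22.0 = 598
Vm = 58.2 · log₁₀(4.8167) = 58.2 × (0.6828) = 39.74 mV

39.7 mV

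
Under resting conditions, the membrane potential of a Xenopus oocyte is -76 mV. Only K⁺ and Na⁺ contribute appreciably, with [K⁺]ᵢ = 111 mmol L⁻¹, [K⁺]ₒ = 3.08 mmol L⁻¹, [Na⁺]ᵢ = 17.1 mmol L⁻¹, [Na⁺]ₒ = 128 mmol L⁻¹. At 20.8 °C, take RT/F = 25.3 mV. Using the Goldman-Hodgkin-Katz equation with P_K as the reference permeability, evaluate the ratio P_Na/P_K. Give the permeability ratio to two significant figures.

0.019

Let α = P_Na/P_K. GHK: Vm = 25.3·ln[(Kₒ + α·Naₒ)/(Kᵢ + α·Naᵢ)].
e^(Vm/25.3) = e^(-76.0/25.3) = 0.049591
So 0.049591·(Kᵢ + α·Naᵢ) = Kₒ + α·Naₒ → α = (0.049591·111.0 − 3.08) / (128.0 − 0.049591·17.1)
α = (5.505 − 3.08) / (128.0 − 0.848) = 2.425/127.2 = 0.01907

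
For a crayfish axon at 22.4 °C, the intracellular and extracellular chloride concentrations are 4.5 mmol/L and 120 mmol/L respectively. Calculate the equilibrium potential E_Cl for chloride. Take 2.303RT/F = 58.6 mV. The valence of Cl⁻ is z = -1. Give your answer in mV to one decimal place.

E = (58.6/z) · log₁₀([Cl⁻]_out/[Cl⁻]_in) with z = -1.
For an anion, dividing by z = -1 reverses the sign.
= (58.6/-1) · log₁₀(120/4.5) = -58.60 · log₁₀(26.67)
= -58.60 · (1.4260) = -83.56 mV

-83.6 mV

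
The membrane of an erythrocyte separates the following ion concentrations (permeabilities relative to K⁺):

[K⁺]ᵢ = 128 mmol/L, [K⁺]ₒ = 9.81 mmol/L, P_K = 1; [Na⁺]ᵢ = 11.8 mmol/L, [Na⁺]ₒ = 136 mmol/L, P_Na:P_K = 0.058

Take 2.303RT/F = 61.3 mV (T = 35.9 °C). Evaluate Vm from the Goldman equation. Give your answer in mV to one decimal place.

-52.8 mV

Vm = 61.3 · log₁₀[(Σ P·[cation]ₒ + Σ P·[anion]ᵢ) / (Σ P·[cation]ᵢ + Σ P·[anion]ₒ)]
Numerator = 1×9.81 + 0.058×136 = 17.7
Denominator = 1×128 + 0.058×11.8 = 128.7
Vm = 61.3 · log₁₀(0.13753) = 61.3 × (-0.8616) = -52.82 mV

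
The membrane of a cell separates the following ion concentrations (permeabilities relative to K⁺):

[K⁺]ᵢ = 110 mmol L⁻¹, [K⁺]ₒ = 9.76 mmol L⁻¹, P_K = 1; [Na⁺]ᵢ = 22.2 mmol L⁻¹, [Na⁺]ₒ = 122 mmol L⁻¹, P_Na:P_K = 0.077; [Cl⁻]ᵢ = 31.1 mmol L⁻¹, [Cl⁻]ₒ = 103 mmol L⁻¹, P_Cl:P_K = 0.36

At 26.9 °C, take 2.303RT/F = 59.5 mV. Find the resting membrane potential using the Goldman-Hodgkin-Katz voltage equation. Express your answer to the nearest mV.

Vm = 59.5 · log₁₀[(Σ P·[cation]ₒ + Σ P·[anion]ᵢ) / (Σ P·[cation]ᵢ + Σ P·[anion]ₒ)]
Numerator = 1×9.76 + 0.077×122 + 0.36×31.1 = 30.35
Denominator = 1×110 + 0.077×22.2 + 0.36×103 = 148.8
Vm = 59.5 · log₁₀(0.20398) = 59.5 × (-0.6904) = -41.08 mV

-41 mV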